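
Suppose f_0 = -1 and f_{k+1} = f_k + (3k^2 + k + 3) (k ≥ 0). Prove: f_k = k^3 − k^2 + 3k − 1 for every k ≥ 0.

Base case: f_0 = -1, and 0^3 − 0^2 + 3·0 − 1 = -1.
Assume f_m = m^3 − m^2 + 3m − 1.
Then f_{m+1} = f_m + (3m^2 + m + 3) = (m^3 − m^2 + 3m − 1) + (3m^2 + m + 3) = m^3 + 2m^2 + 4m + 2,
and (m+1)^3 − (m+1)^2 + 3·(m+1) − 1 = m^3 + 2m^2 + 4m + 2.
Hence f_k = k^3 − k^2 + 3k − 1 for every k ≥ 0, by induction.

f_k = k^3 − k^2 + 3k − 1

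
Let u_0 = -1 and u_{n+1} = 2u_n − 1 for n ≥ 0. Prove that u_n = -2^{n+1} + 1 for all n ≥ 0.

Base case: u_0 = -1, and -2^{0+1} + 1 = -2 + 1 = -1.
Assume u_j = -2^{j+1} + 1 for some j ≥ 0.
Then u_{j+1} = 2u_j − 1 = 2·(-2^{j+1} + 1) − 1 = -2^{j+2} + 2 − 1 = -2^{j+2} + 1.
By induction, u_n = -2^{n+1} + 1 for all n ≥ 0.

u_n = -2^{n+1} + 1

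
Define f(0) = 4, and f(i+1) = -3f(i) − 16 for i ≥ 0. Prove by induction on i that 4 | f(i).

Base case: f(0) = 4 = 4·1, so 4 | f(0).
Assume 4 | f(m), so f(m) = 4t for some integer t.
Then f(m+1) = -3f(m) − 16 = -3·(4t) − 16 = 4(-3t − 4), so 4 | f(m+1).
So the property holds for m+1, and by induction 4 | f(i) for all i ≥ 0.

4 | f(i)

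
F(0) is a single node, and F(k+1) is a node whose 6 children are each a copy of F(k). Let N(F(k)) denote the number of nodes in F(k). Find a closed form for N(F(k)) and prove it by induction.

Claim: N(F(k)) = (6^{k+1} − 1)/5.

Base case: N(F(0)) = 1, and (6^{0+1} − 1)/5 = 1.
Assume N(F(j)) = (6^{j+1} − 1)/5.
Then N(F(j+1)) = 1 + 6N(F(j)) = 1 + 6·(6^{j+1} − 1)/5 = 1 + (6^{j+2} − 6)/5 = (5 + 6^{j+2} − 6)/5 = (6^{j+2} − 1)/5.
By induction, N(F(k)) = (6^{k+1} − 1)/5 for all k ≥ 0.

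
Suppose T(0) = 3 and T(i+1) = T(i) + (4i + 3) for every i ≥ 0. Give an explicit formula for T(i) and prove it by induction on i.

Claim: T(i) = 2i^2 + i + 3.

Base case: T(0) = 3, and 2·0^2 + 0 + 3 = 3.
Assume T(r) = 2r^2 + r + 3.
Then T(r+1) = T(r) + (4r + 3) = (2r^2 + r + 3) + (4r + 3) = 2r^2 + 5r + 6,
and 2·(r+1)^2 + (r+1) + 3 = 2r^2 + 5r + 6.
Hence T(i) = 2i^2 + i + 3 for every i ≥ 0, by induction.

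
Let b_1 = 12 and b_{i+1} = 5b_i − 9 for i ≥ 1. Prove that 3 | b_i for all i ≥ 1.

Base case: b_1 = 12 = 3·4, so 3 | b_1.
Assume 3 | b_j, so b_j = 3t for some integer t.
Then b_{j+1} = 5b_j − 9 = 5·(3t) − 9 = 3(5t − 3), so 3 | b_{j+1}.
So the property holds for j+1, and by induction 3 | b_i for all i ≥ 1.

3 | b_i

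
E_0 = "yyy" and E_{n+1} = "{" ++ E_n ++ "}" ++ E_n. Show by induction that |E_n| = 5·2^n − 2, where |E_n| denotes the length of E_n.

Base case: |E_0| = 3, and 5·2^0 − 2 = 3.
Assume |E_k| = 5·2^k − 2.
Then |E_{k+1}| = 1 + |E_k| + 1 + |E_k| = 2|E_k| + 2 = 2(5·2^k − 2) + 2 = 5·2^{k+1} − 4 + 2 = 5·2^{k+1} − 2.
By induction, |E_n| = 5·2^n − 2 for all n ≥ 0.

|E_n| = 5·2^n − 2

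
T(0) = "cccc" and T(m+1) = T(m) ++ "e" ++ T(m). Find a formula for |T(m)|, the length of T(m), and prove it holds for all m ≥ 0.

Claim: |T(m)| = 5·2^m − 1.

Base case: |T(0)| = 4, and 5·2^0 − 1 = 4.
Assume |T(j)| = 5·2^j − 1.
Then |T(j+1)| = |T(j)| + 1 + |T(j)| = 2|T(j)| + 1 = 2(5·2^j − 1) + 1 = 5·2^{j+1} − 2 + 1 = 5·2^{j+1} − 1.
By induction, |T(m)| = 5·2^m − 1 for all m ≥ 0.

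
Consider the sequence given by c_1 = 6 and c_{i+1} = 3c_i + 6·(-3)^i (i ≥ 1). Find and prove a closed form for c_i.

Claim: c_i = 3^i − (-3)^i.

Base case: c_1 = 6, and 3^1 − (-3)^1 = 3 + 3 = 6.
Assume c_m = 3^m − (-3)^m for some m ≥ 1.
Then c_{m+1} = 3c_m + 6·(-3)^m = 3·(3^m − (-3)^m) + 6·(-3)^m = 3^{m+1} − 3·(-3)^m + 6·(-3)^m = 3^{m+1} + 3·(-3)^m = 3^{m+1} − (-3)^{m+1}.
So the formula holds for m+1, and by induction c_i = 3^i − (-3)^i for all i ≥ 1.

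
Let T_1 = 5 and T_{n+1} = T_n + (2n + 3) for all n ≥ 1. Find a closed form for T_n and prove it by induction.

Claim: T_n = n^2 + 2n + 2.

Base case: T_1 = 5, and 1^2 + 2·1 + 2 = 5.
Assume T_k = k^2 + 2k + 2.
Then T_{k+1} = T_k + (2k + 3) = (k^2 + 2k + 2) + (2k + 3) = k^2 + 4k + 5,
and (k+1)^2 + 2·(k+1) + 2 = k^2 + 4k + 5.
Hence T_n = n^2 + 2n + 2 for every n ≥ 1, by induction.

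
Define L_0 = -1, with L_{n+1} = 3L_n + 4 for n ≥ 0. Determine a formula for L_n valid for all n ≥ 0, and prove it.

Claim: L_n = 3^n − 2.

Base case: L_0 = -1, and 3^0 − 2 = 1 − 2 = -1.
Assume L_m = 3^m − 2 for some m ≥ 0.
Then L_{m+1} = 3L_m + 4 = 3·(3^m − 2) + 4 = 3^{m+1} − 6 + 4 = 3^{m+1} − 2.
By induction, L_n = 3^n − 2 for all n ≥ 0.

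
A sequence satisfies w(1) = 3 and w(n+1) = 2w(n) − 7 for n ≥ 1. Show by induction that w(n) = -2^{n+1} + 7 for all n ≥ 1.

Base case: w(1) = 3, and -2^{1+1} + 7 = -4 + 7 = 3.
Assume w(k) = -2^{k+1} + 7 for some k ≥ 1.
Then w(k+1) = 2w(k) − 7 = 2·(-2^{k+1} + 7) − 7 = -2^{k+2} + 14 − 7 = -2^{k+2} + 7.
By induction, w(n) = -2^{n+1} + 7 for all n ≥ 1.

w(n) = -2^{n+1} + 7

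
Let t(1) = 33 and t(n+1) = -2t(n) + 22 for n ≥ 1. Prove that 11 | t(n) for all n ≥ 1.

Base case: t(1) = 33 = 11·3, so 11 | t(1).
Assume 11 | t(j), so t(j) = 11s for some integer s.
Then t(j+1) = -2t(j) + 22 = -2·(11s) + 22 = 11(-2s + 2), so 11 | t(j+1).
Hence 11 | t(n) for every n ≥ 1, by induction.

11 | t(n)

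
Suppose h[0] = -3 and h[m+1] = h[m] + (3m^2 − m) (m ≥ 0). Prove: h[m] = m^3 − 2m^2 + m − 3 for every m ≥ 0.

Base case: h[0] = -3, and 0^3 − 2·0^2 + 0 − 3 = -3.
Assume h[r] = r^3 − 2r^2 + r − 3.
Then h[r+1] = h[r] + (3r^2 − r) = (r^3 − 2r^2 + r − 3) + (3r^2 − r) = r^3 + r^2 − 3,
and (r+1)^3 − 2·(r+1)^2 + (r+1) − 3 = r^3 + r^2 − 3.
By induction, h[m] = m^3 − 2m^2 + m − 3 for all m ≥ 0.

h[m] = m^3 − 2m^2 + m − 3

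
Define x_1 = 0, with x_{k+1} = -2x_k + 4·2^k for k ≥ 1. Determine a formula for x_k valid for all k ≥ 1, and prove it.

Claim: x_k = (-2)^k + 2^k.

Base case: x_1 = 0, and (-2)^1 + 2^1 = -2 + 2 = 0.
Assume x_m = (-2)^m + 2^m for some m ≥ 1.
Then x_{m+1} = -2x_m + 4·2^m = -2·((-2)^m + 2^m) + 4·2^m = (-2)^{m+1} − 2·2^m + 4·2^m = (-2)^{m+1} + 2·2^m = (-2)^{m+1} + 2^{m+1}.
This completes the inductive step, so x_k = (-2)^k + 2^k for all k ≥ 1.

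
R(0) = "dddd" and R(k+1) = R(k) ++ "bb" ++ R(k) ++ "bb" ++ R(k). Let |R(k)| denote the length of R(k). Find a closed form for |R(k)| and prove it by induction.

Claim: |R(k)| = 6·3^k − 2.

Base case: |R(0)| = 4, and 6·3^0 − 2 = 4.
Assume |R(r)| = 6·3^r − 2.
Then |R(r+1)| = 3|R(r)| + 4 = 3(6·3^r − 2) + 4 = 6·3^{r+1} − 6 + 4 = 6·3^{r+1} − 2.
This completes the inductive step, so |R(k)| = 6·3^k − 2 for all k ≥ 0.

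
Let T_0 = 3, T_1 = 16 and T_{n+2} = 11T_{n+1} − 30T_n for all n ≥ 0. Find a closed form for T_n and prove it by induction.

Claim: T_n = 2·5^n + 6^n.

Base cases: T_0 = 3 and 2·5^0 + 6^0 = 3; T_1 = 16 and 2·5^1 + 6^1 = 16.
Assume T_j = 2·5^j + 6^j for all 0 ≤ j ≤ m, where m ≥ 1.
Then T_{m+1} = 11T_m − 30T_{m−1} = 11·(2·5^m + 6^m) − 30·(2·5^{m−1} + 6^{m−1}) = 2·(11·5 − 30)5^{m−1} + (11·6 − 30)6^{m−1} = 50·5^{m−1} + 36·6^{m−1} = 2·5^{m+1} + 6^{m+1}.
So the formula holds for m+1, and by strong induction T_n = 2·5^n + 6^n for all n ≥ 0.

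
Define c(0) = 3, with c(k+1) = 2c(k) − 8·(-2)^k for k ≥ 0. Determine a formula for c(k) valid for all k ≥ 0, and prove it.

Claim: c(k) = 2^k + 2·(-2)^k.

Base case: c(0) = 3, and 2^0 + 2·(-2)^0 = 1 + 2 = 3.
Assume c(r) = 2^r + 2·(-2)^r for some r ≥ 0.
Then c(r+1) = 2c(r) − 8·(-2)^r = 2·(2^r + 2·(-2)^r) − 8·(-2)^r = 2^{r+1} + 4·(-2)^r − 8·(-2)^r = 2^{r+1} − 4·(-2)^r = 2^{r+1} + 2·(-2)^{r+1}.
So the formula holds for r+1, and by induction c(k) = 2^k + 2·(-2)^k for all k ≥ 0.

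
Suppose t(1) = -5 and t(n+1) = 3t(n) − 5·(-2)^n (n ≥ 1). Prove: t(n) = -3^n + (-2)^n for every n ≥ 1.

Base case: t(1) = -5, and -3^1 + (-2)^1 = -3 − 2 = -5.
Assume t(k) = -3^k + (-2)^k for some k ≥ 1.
Then t(k+1) = 3t(k) − 5·(-2)^k = 3·(-3^k + (-2)^k) − 5·(-2)^k = -3^{k+1} + 3·(-2)^k − 5·(-2)^k = -3^{k+1} − 2·(-2)^k = -3^{k+1} + (-2)^{k+1}.
By induction, t(n) = -3^n + (-2)^n for all n ≥ 1.

t(n) = -3^n + (-2)^n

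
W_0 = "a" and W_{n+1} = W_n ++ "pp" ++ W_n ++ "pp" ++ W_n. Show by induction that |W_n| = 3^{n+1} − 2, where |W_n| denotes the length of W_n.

Base case: |W_0| = 1, and 3^{0+1} − 2 = 1.
Assume |W_r| = 3^{r+1} − 2.
Then |W_{r+1}| = 3|W_r| + 4 = 3(3^{r+1} − 2) + 4 = 3^{r+2} − 6 + 4 = 3^{r+2} − 2.
This completes the inductive step, so |W_n| = 3^{n+1} − 2 for all n ≥ 0.

|W_n| = 3^{n+1} − 2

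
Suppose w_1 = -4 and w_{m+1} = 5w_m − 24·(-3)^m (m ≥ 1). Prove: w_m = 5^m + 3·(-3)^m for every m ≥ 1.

Base case: w_1 = -4, and 5^1 + 3·(-3)^1 = 5 − 9 = -4.
Assume w_j = 5^j + 3·(-3)^j for some j ≥ 1.
Then w_{j+1} = 5w_j − 24·(-3)^j = 5·(5^j + 3·(-3)^j) − 24·(-3)^j = 5^{j+1} + 15·(-3)^j − 24·(-3)^j = 5^{j+1} − 9·(-3)^j = 5^{j+1} + 3·(-3)^{j+1}.
So the formula holds for j+1, and by induction w_m = 5^m + 3·(-3)^m for all m ≥ 1.

w_m = 5^m + 3·(-3)^m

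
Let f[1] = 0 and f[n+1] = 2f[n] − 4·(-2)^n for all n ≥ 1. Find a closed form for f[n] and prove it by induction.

Claim: f[n] = 2^n + (-2)^n.

Base case: f[1] = 0, and 2^1 + (-2)^1 = 2 − 2 = 0.
Assume f[m] = 2^m + (-2)^m for some m ≥ 1.
Then f[m+1] = 2f[m] − 4·(-2)^m = 2·(2^m + (-2)^m) − 4·(-2)^m = 2^{m+1} + 2·(-2)^m − 4·(-2)^m = 2^{m+1} − 2·(-2)^m = 2^{m+1} + (-2)^{m+1}.
So the formula holds for m+1, and by induction f[n] = 2^n + (-2)^n for all n ≥ 1.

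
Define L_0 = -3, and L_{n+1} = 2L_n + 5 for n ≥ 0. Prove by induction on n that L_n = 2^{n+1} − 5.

Base case: L_0 = -3, and 2^{0+1} − 5 = 2 − 5 = -3.
Assume L_j = 2^{j+1} − 5 for some j ≥ 0.
Then L_{j+1} = 2L_j + 5 = 2·(2^{j+1} − 5) + 5 = 2^{j+2} − 10 + 5 = 2^{j+2} − 5.
Hence L_n = 2^{n+1} − 5 for every n ≥ 0, by induction.

L_n = 2^{n+1} − 5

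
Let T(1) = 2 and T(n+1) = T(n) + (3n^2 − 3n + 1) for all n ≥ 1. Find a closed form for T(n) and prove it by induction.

Claim: T(n) = n^3 − 3n^2 + 3n + 1.

Base case: T(1) = 2, and 1^3 − 3·1^2 + 3·1 + 1 = 2.
Assume T(j) = j^3 − 3j^2 + 3j + 1.
Then T(j+1) = T(j) + (3j^2 − 3j + 1) = (j^3 − 3j^2 + 3j + 1) + (3j^2 − 3j + 1) = j^3 + 2,
and (j+1)^3 − 3·(j+1)^2 + 3·(j+1) + 1 = j^3 + 2.
By induction, T(n) = n^3 − 3n^2 + 3n + 1 for all n ≥ 1.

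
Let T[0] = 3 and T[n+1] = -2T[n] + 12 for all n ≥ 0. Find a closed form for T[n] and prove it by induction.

Claim: T[n] = -(-2)^n + 4.

Base case: T[0] = 3, and -(-2)^0 + 4 = -1 + 4 = 3.
Assume T[k] = -(-2)^k + 4 for some k ≥ 0.
Then T[k+1] = -2T[k] + 12 = -2·(-(-2)^k + 4) + 12 = 2·(-2)^k − 8 + 12 = -(-2)^{k+1} + 4.
Hence T[n] = -(-2)^n + 4 for every n ≥ 0, by induction.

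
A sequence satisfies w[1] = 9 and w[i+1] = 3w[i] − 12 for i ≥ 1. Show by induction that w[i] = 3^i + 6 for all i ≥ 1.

Base case: w[1] = 9, and 3^1 + 6 = 3 + 6 = 9.
Assume w[r] = 3^r + 6 for some r ≥ 1.
Then w[r+1] = 3w[r] − 12 = 3·(3^r + 6) − 12 = 3^{r+1} + 18 − 12 = 3^{r+1} + 6.
This completes the inductive step, so w[i] = 3^i + 6 for all i ≥ 1.

w[i] = 3^i + 6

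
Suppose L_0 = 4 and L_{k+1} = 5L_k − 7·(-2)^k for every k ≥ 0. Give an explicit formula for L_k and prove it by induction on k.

Claim: L_k = 3·5^k + (-2)^k.

Base case: L_0 = 4, and 3·5^0 + (-2)^0 = 3 + 1 = 4.
Assume L_m = 3·5^m + (-2)^m for some m ≥ 0.
Then L_{m+1} = 5L_m − 7·(-2)^m = 5·(3·5^m + (-2)^m) − 7·(-2)^m = 3·5^{m+1} + 5·(-2)^m − 7·(-2)^m = 3·5^{m+1} − 2·(-2)^m = 3·5^{m+1} + (-2)^{m+1}.
This completes the inductive step, so L_k = 3·5^k + (-2)^k for all k ≥ 0.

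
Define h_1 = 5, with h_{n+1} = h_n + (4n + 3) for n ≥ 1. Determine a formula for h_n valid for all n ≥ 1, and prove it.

Claim: h_n = 2n^2 + n + 2.

Base case: h_1 = 5, and 2·1^2 + 1 + 2 = 5.
Assume h_k = 2k^2 + k + 2.
Then h_{k+1} = h_k + (4k + 3) = (2k^2 + k + 2) + (4k + 3) = 2k^2 + 5k + 5,
and 2·(k+1)^2 + (k+1) + 2 = 2k^2 + 5k + 5.
By induction, h_n = 2n^2 + n + 2 for all n ≥ 1.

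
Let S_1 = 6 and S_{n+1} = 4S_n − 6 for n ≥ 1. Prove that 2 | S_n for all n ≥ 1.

Base case: S_1 = 6 = 2·3, so 2 | S_1.
Assume 2 | S_j, so S_j = 2t for some integer t.
Then S_{j+1} = 4S_j − 6 = 4·(2t) − 6 = 2(4t − 3), so 2 | S_{j+1}.
So the property holds for j+1, and by induction 2 | S_n for all n ≥ 1.

2 | S_n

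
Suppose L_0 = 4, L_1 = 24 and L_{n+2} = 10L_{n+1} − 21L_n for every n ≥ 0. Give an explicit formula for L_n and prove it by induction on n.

Claim: L_n = 3·7^n + 3^n.

Base cases: L_0 = 4 and 3·7^0 + 3^0 = 4; L_1 = 24 and 3·7^1 + 3^1 = 24.
Assume L_j = 3·7^j + 3^j for all 0 ≤ j ≤ k, where k ≥ 1.
Then L_{k+1} = 10L_k − 21L_{k−1} = 10·(3·7^k + 3^k) − 21·(3·7^{k−1} + 3^{k−1}) = 3·(10·7 − 21)7^{k−1} + (10·3 − 21)3^{k−1} = 147·7^{k−1} + 9·3^{k−1} = 3·7^{k+1} + 3^{k+1}.
Hence L_n = 3·7^n + 3^n for every n ≥ 0, by strong induction.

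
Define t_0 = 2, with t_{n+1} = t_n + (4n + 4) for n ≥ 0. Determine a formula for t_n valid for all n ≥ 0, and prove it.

Claim: t_n = 2n^2 + 2n + 2.

Base case: t_0 = 2, and 2·0^2 + 2·0 + 2 = 2.
Assume t_r = 2r^2 + 2r + 2.
Then t_{r+1} = t_r + (4r + 4) = (2r^2 + 2r + 2) + (4r + 4) = 2r^2 + 6r + 6,
and 2·(r+1)^2 + 2·(r+1) + 2 = 2r^2 + 6r + 6.
By induction, t_n = 2n^2 + 2n + 2 for all n ≥ 0.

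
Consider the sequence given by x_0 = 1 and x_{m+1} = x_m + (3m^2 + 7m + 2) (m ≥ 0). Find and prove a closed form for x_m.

Claim: x_m = m^3 + 2m^2 − m + 1.

Base case: x_0 = 1, and 0^3 + 2·0^2 − 0 + 1 = 1.
Assume x_j = j^3 + 2j^2 − j + 1.
Then x_{j+1} = x_j + (3j^2 + 7j + 2) = (j^3 + 2j^2 − j + 1) + (3j^2 + 7j + 2) = j^3 + 5j^2 + 6j + 3,
and (j+1)^3 + 2·(j+1)^2 − (j+1) + 1 = j^3 + 5j^2 + 6j + 3.
Hence x_m = m^3 + 2m^2 − m + 1 for every m ≥ 0, by induction.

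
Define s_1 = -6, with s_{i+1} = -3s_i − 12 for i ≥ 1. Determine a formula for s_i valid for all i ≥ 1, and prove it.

Claim: s_i = (-3)^i − 3.

Base case: s_1 = -6, and (-3)^1 − 3 = -3 − 3 = -6.
Assume s_k = (-3)^k − 3 for some k ≥ 1.
Then s_{k+1} = -3s_k − 12 = -3·((-3)^k − 3) − 12 = -3·(-3)^k + 9 − 12 = (-3)^{k+1} − 3.
Hence s_i = (-3)^i − 3 for every i ≥ 1, by induction.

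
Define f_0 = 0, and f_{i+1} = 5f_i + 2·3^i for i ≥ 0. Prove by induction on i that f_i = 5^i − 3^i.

Base case: f_0 = 0, and 5^0 − 3^0 = 1 − 1 = 0.
Assume f_j = 5^j − 3^j for some j ≥ 0.
Then f_{j+1} = 5f_j + 2·3^j = 5·(5^j − 3^j) + 2·3^j = 5^{j+1} − 5·3^j + 2·3^j = 5^{j+1} − 3·3^j = 5^{j+1} − 3^{j+1}.
By induction, f_i = 5^i − 3^i for all i ≥ 0.

f_i = 5^i − 3^i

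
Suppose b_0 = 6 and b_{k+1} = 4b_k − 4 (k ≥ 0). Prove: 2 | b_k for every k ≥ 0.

Base case: b_0 = 6 = 2·3, so 2 | b_0.
Assume 2 | b_j, so b_j = 2t for some integer t.
Then b_{j+1} = 4b_j − 4 = 4·(2t) − 4 = 2(4t − 2), so 2 | b_{j+1}.
Hence 2 | b_k for every k ≥ 0, by induction.

2 | b_k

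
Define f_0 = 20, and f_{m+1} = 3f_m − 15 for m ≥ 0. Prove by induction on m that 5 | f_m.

Base case: f_0 = 20 = 5·4, so 5 | f_0.
Assume 5 | f_r, so f_r = 5t for some integer t.
Then f_{r+1} = 3f_r − 15 = 3·(5t) − 15 = 5(3t − 3), so 5 | f_{r+1}.
By induction, 5 | f_m for all m ≥ 0.

5 | f_m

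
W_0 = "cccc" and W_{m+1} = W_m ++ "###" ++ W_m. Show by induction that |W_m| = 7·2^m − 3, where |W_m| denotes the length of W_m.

Base case: |W_0| = 4, and 7·2^0 − 3 = 4.
Assume |W_j| = 7·2^j − 3.
Then |W_{j+1}| = |W_j| + 3 + |W_j| = 2|W_j| + 3 = 2(7·2^j − 3) + 3 = 7·2^{j+1} − 6 + 3 = 7·2^{j+1} − 3.
By induction, |W_m| = 7·2^m − 3 for all m ≥ 0.

|W_m| = 7·2^m − 3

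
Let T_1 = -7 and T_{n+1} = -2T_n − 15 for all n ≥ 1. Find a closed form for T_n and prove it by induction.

Claim: T_n = (-2)^n − 5.

Base case: T_1 = -7, and (-2)^1 − 5 = -2 − 5 = -7.
Assume T_k = (-2)^k − 5 for some k ≥ 1.
Then T_{k+1} = -2T_k − 15 = -2·((-2)^k − 5) − 15 = -2·(-2)^k + 10 − 15 = (-2)^{k+1} − 5.
Hence T_n = (-2)^n − 5 for every n ≥ 1, by induction.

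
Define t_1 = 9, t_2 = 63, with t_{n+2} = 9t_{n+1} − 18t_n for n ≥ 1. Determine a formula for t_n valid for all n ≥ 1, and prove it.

Claim: t_n = -3^n + 2·6^n.

Base cases: t_1 = 9 and -3^1 + 2·6^1 = 9; t_2 = 63 and -3^2 + 2·6^2 = 63.
Assume t_j = -3^j + 2·6^j for all 1 ≤ j ≤ k, where k ≥ 2.
Then t_{k+1} = 9t_k − 18t_{k−1} = 9·(-3^k + 2·6^k) − 18·(-3^{k−1} + 2·6^{k−1}) = -(9·3 − 18)3^{k−1} + 2·(9·6 − 18)6^{k−1} = -9·3^{k−1} + 72·6^{k−1} = -3^{k+1} + 2·6^{k+1}.
By strong induction, t_n = -3^n + 2·6^n for all n ≥ 1.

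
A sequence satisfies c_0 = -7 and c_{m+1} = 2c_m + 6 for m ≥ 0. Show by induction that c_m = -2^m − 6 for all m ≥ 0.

Base case: c_0 = -7, and -2^0 − 6 = -1 − 6 = -7.
Assume c_k = -2^k − 6 for some k ≥ 0.
Then c_{k+1} = 2c_k + 6 = 2·(-2^k − 6) + 6 = -2^{k+1} − 12 + 6 = -2^{k+1} − 6.
By induction, c_m = -2^m − 6 for all m ≥ 0.

c_m = -2^m − 6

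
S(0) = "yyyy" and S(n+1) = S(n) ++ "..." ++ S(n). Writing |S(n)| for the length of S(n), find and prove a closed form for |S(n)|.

Claim: |S(n)| = 7·2^n − 3.

Base case: |S(0)| = 4, and 7·2^0 − 3 = 4.
Assume |S(m)| = 7·2^m − 3.
Then |S(m+1)| = |S(m)| + 3 + |S(m)| = 2|S(m)| + 3 = 2(7·2^m − 3) + 3 = 7·2^{m+1} − 6 + 3 = 7·2^{m+1} − 3.
So the formula holds for m+1, and by induction |S(n)| = 7·2^n − 3 for all n ≥ 0.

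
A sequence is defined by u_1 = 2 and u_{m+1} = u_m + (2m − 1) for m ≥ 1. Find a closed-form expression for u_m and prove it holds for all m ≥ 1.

Claim: u_m = m^2 − 2m + 3.

Base case: u_1 = 2, and 1^2 − 2·1 + 3 = 2.
Assume u_j = j^2 − 2j + 3.
Then u_{j+1} = u_j + (2j − 1) = (j^2 − 2j + 3) + (2j − 1) = j^2 + 2,
and (j+1)^2 − 2·(j+1) + 3 = j^2 + 2.
This completes the inductive step, so u_m = m^2 − 2m + 3 for all m ≥ 1.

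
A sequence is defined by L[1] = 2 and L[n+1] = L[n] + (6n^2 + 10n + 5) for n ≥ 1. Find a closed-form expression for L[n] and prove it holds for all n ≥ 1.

Claim: L[n] = 2n^3 + 2n^2 + n − 3.

Base case: L[1] = 2, and 2·1^3 + 2·1^2 + 1 − 3 = 2.
Assume L[r] = 2r^3 + 2r^2 + r − 3.
Then L[r+1] = L[r] + (6r^2 + 10r + 5) = (2r^3 + 2r^2 + r − 3) + (6r^2 + 10r + 5) = 2r^3 + 8r^2 + 11r + 2,
and 2·(r+1)^3 + 2·(r+1)^2 + (r+1) − 3 = 2r^3 + 8r^2 + 11r + 2.
Hence L[n] = 2n^3 + 2n^2 + n − 3 for every n ≥ 1, by induction.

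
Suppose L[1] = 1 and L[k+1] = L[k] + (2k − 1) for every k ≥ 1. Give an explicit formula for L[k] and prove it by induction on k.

Claim: L[k] = k^2 − 2k + 2.

Base case: L[1] = 1, and 1^2 − 2·1 + 2 = 1.
Assume L[j] = j^2 − 2j + 2.
Then L[j+1] = L[j] + (2j − 1) = (j^2 − 2j + 2) + (2j − 1) = j^2 + 1,
and (j+1)^2 − 2·(j+1) + 2 = j^2 + 1.
By induction, L[k] = k^2 − 2k + 2 for all k ≥ 1.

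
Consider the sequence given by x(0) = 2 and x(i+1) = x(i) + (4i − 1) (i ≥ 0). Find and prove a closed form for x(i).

Claim: x(i) = 2i^2 − 3i + 2.

Base case: x(0) = 2, and 2·0^2 − 3·0 + 2 = 2.
Assume x(r) = 2r^2 − 3r + 2.
Then x(r+1) = x(r) + (4r − 1) = (2r^2 − 3r + 2) + (4r − 1) = 2r^2 + r + 1,
and 2·(r+1)^2 − 3·(r+1) + 2 = 2r^2 + r + 1.
Hence x(i) = 2i^2 − 3i + 2 for every i ≥ 0, by induction.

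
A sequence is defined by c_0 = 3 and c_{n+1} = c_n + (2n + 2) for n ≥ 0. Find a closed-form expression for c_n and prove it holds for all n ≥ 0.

Claim: c_n = n^2 + n + 3.

Base case: c_0 = 3, and 0^2 + 0 + 3 = 3.
Assume c_j = j^2 + j + 3.
Then c_{j+1} = c_j + (2j + 2) = (j^2 + j + 3) + (2j + 2) = j^2 + 3j + 5,
and (j+1)^2 + (j+1) + 3 = j^2 + 3j + 5.
This completes the inductive step, so c_n = n^2 + n + 3 for all n ≥ 0.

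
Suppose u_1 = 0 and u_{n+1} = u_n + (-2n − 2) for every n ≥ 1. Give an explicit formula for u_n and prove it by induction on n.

Claim: u_n = -n^2 − n + 2.

Base case: u_1 = 0, and -1^2 − 1 + 2 = 0.
Assume u_j = -j^2 − j + 2.
Then u_{j+1} = u_j + (-2j − 2) = (-j^2 − j + 2) + (-2j − 2) = -j^2 − 3j,
and -(j+1)^2 − (j+1) + 2 = -j^2 − 3j.
Hence u_n = -n^2 − n + 2 for every n ≥ 1, by induction.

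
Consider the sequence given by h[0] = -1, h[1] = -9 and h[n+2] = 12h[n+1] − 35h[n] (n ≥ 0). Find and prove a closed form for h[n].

Claim: h[n] = 5^n − 2·7^n.

Base cases: h[0] = -1 and 5^0 − 2·7^0 = -1; h[1] = -9 and 5^1 − 2·7^1 = -9.
Assume h[j] = 5^j − 2·7^j for all 0 ≤ j ≤ m, where m ≥ 1.
Then h[m+1] = 12h[m] − 35h[m−1] = 12·(5^m − 2·7^m) − 35·(5^{m−1} − 2·7^{m−1}) = (12·5 − 35)5^{m−1} − 2·(12·7 − 35)7^{m−1} = 25·5^{m−1} − 98·7^{m−1} = 5^{m+1} − 2·7^{m+1}.
Hence h[n] = 5^n − 2·7^n for every n ≥ 0, by strong induction.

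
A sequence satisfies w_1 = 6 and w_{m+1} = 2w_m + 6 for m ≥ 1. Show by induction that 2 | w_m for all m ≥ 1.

Base case: w_1 = 6 = 2·3, so 2 | w_1.
Assume 2 | w_r, so w_r = 2t for some integer t.
Then w_{r+1} = 2w_r + 6 = 2·(2t) + 6 = 2(2t + 3), so 2 | w_{r+1}.
Hence 2 | w_m for every m ≥ 1, by induction.

2 | w_m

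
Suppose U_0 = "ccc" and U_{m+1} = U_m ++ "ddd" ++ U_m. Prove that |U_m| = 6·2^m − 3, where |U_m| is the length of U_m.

Base case: |U_0| = 3, and 6·2^0 − 3 = 3.
Assume |U_k| = 6·2^k − 3.
Then |U_{k+1}| = |U_k| + 3 + |U_k| = 2|U_k| + 3 = 2(6·2^k − 3) + 3 = 6·2^{k+1} − 6 + 3 = 6·2^{k+1} − 3.
So the formula holds for k+1, and by induction |U_m| = 6·2^m − 3 for all m ≥ 0.

|U_m| = 6·2^m − 3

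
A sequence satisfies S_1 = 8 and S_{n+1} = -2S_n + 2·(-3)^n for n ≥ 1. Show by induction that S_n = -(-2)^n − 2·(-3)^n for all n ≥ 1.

Base case: S_1 = 8, and -(-2)^1 − 2·(-3)^1 = 2 + 6 = 8.
Assume S_r = -(-2)^r − 2·(-3)^r for some r ≥ 1.
Then S_{r+1} = -2S_r + 2·(-3)^r = -2·(-(-2)^r − 2·(-3)^r) + 2·(-3)^r = -(-2)^{r+1} + 4·(-3)^r + 2·(-3)^r = -(-2)^{r+1} + 6·(-3)^r = -(-2)^{r+1} − 2·(-3)^{r+1}.
So the formula holds for r+1, and by induction S_n = -(-2)^n − 2·(-3)^n for all n ≥ 1.

S_n = -(-2)^n − 2·(-3)^n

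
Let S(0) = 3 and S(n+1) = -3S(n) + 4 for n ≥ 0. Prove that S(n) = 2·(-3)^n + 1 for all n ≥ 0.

Base case: S(0) = 3, and 2·(-3)^0 + 1 = 2 + 1 = 3.
Assume S(r) = 2·(-3)^r + 1 for some r ≥ 0.
Then S(r+1) = -3S(r) + 4 = -3·(2·(-3)^r + 1) + 4 = -6·(-3)^r − 3 + 4 = 2·(-3)^{r+1} + 1.
So the formula holds for r+1, and by induction S(n) = 2·(-3)^n + 1 for all n ≥ 0.

S(n) = 2·(-3)^n + 1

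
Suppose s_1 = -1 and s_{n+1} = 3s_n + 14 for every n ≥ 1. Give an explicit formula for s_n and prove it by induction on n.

Claim: s_n = 2·3^n − 7.

Base case: s_1 = -1, and 2·3^1 − 7 = 6 − 7 = -1.
Assume s_r = 2·3^r − 7 for some r ≥ 1.
Then s_{r+1} = 3s_r + 14 = 3·(2·3^r − 7) + 14 = 6·3^r − 21 + 14 = 2·3^{r+1} − 7.
By induction, s_n = 2·3^n − 7 for all n ≥ 1.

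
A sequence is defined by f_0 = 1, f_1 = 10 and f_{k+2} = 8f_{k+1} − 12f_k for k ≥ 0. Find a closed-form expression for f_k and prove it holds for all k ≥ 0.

Claim: f_k = -2^k + 2·6^k.

Base cases: f_0 = 1 and -2^0 + 2·6^0 = 1; f_1 = 10 and -2^1 + 2·6^1 = 10.
Assume f_i = -2^i + 2·6^i for all 0 ≤ i ≤ j, where j ≥ 1.
Then f_{j+1} = 8f_j − 12f_{j−1} = 8·(-2^j + 2·6^j) − 12·(-2^{j−1} + 2·6^{j−1}) = -(8·2 − 12)2^{j−1} + 2·(8·6 − 12)6^{j−1} = -4·2^{j−1} + 72·6^{j−1} = -2^{j+1} + 2·6^{j+1}.
So the formula holds for j+1, and by strong induction f_k = -2^k + 2·6^k for all k ≥ 0.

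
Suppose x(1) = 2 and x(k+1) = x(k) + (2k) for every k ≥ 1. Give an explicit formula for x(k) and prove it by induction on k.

Claim: x(k) = k^2 − k + 2.

Base case: x(1) = 2, and 1^2 − 1 + 2 = 2.
Assume x(j) = j^2 − j + 2.
Then x(j+1) = x(j) + (2j) = (j^2 − j + 2) + (2j) = j^2 + j + 2,
and (j+1)^2 − (j+1) + 2 = j^2 + j + 2.
Hence x(k) = k^2 − k + 2 for every k ≥ 1, by induction.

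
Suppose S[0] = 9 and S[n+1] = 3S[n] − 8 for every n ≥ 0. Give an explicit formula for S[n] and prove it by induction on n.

Claim: S[n] = 5·3^n + 4.

Base case: S[0] = 9, and 5·3^0 + 4 = 5 + 4 = 9.
Assume S[k] = 5·3^k + 4 for some k ≥ 0.
Then S[k+1] = 3S[k] − 8 = 3·(5·3^k + 4) − 8 = 15·3^k + 12 − 8 = 5·3^{k+1} + 4.
By induction, S[n] = 5·3^n + 4 for all n ≥ 0.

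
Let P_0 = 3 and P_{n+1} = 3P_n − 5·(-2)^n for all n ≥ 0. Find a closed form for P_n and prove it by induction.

Claim: P_n = 2·3^n + (-2)^n.

Base case: P_0 = 3, and 2·3^0 + (-2)^0 = 2 + 1 = 3.
Assume P_m = 2·3^m + (-2)^m for some m ≥ 0.
Then P_{m+1} = 3P_m − 5·(-2)^m = 3·(2·3^m + (-2)^m) − 5·(-2)^m = 2·3^{m+1} + 3·(-2)^m − 5·(-2)^m = 2·3^{m+1} − 2·(-2)^m = 2·3^{m+1} + (-2)^{m+1}.
So the formula holds for m+1, and by induction P_n = 2·3^n + (-2)^n for all n ≥ 0.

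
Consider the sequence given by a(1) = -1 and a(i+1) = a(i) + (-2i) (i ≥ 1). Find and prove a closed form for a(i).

Claim: a(i) = -i^2 + i − 1.

Base case: a(1) = -1, and -1^2 + 1 − 1 = -1.
Assume a(j) = -j^2 + j − 1.
Then a(j+1) = a(j) + (-2j) = (-j^2 + j − 1) + (-2j) = -j^2 − j − 1,
and -(j+1)^2 + (j+1) − 1 = -j^2 − j − 1.
By induction, a(i) = -i^2 + i − 1 for all i ≥ 1.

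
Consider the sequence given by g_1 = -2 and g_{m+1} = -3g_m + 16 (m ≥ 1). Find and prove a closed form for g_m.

Claim: g_m = 2·(-3)^m + 4.

Base case: g_1 = -2, and 2·(-3)^1 + 4 = -6 + 4 = -2.
Assume g_k = 2·(-3)^k + 4 for some k ≥ 1.
Then g_{k+1} = -3g_k + 16 = -3·(2·(-3)^k + 4) + 16 = -6·(-3)^k − 12 + 16 = 2·(-3)^{k+1} + 4.
Hence g_m = 2·(-3)^m + 4 for every m ≥ 1, by induction.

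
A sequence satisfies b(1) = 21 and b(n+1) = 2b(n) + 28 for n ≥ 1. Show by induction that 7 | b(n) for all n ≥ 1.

Base case: b(1) = 21 = 7·3, so 7 | b(1).
Assume 7 | b(k), so b(k) = 7t for some integer t.
Then b(k+1) = 2b(k) + 28 = 2·(7t) + 28 = 7(2t + 4), so 7 | b(k+1).
So the property holds for k+1, and by induction 7 | b(n) for all n ≥ 1.

7 | b(n)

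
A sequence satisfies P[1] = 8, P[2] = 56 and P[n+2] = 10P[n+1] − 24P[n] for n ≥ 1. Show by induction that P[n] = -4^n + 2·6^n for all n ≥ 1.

Base cases: P[1] = 8 and -4^1 + 2·6^1 = 8; P[2] = 56 and -4^2 + 2·6^2 = 56.
Assume P[i] = -4^i + 2·6^i for all 1 ≤ i ≤ j, where j ≥ 2.
Then P[j+1] = 10P[j] − 24P[j−1] = 10·(-4^j + 2·6^j) − 24·(-4^{j−1} + 2·6^{j−1}) = -(10·4 − 24)4^{j−1} + 2·(10·6 − 24)6^{j−1} = -16·4^{j−1} + 72·6^{j−1} = -4^{j+1} + 2·6^{j+1}.
By strong induction, P[n] = -4^n + 2·6^n for all n ≥ 1.

P[n] = -4^n + 2·6^n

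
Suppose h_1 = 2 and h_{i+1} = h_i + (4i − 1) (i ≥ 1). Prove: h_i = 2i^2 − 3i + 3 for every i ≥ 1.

Base case: h_1 = 2, and 2·1^2 − 3·1 + 3 = 2.
Assume h_k = 2k^2 − 3k + 3.
Then h_{k+1} = h_k + (4k − 1) = (2k^2 − 3k + 3) + (4k − 1) = 2k^2 + k + 2,
and 2·(k+1)^2 − 3·(k+1) + 3 = 2k^2 + k + 2.
Hence h_i = 2i^2 − 3i + 3 for every i ≥ 1, by induction.

h_i = 2i^2 − 3i + 3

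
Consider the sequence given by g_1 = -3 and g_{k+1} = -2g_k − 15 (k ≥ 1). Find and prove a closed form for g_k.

Claim: g_k = -(-2)^k − 5.

Base case: g_1 = -3, and -(-2)^1 − 5 = 2 − 5 = -3.
Assume g_r = -(-2)^r − 5 for some r ≥ 1.
Then g_{r+1} = -2g_r − 15 = -2·(-(-2)^r − 5) − 15 = 2·(-2)^r + 10 − 15 = -(-2)^{r+1} − 5.
So the formula holds for r+1, and by induction g_k = -(-2)^k − 5 for all k ≥ 1.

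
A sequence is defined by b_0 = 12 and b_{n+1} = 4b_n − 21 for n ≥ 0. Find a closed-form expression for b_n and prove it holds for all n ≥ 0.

Claim: b_n = 5·4^n + 7.

Base case: b_0 = 12, and 5·4^0 + 7 = 5 + 7 = 12.
Assume b_m = 5·4^m + 7 for some m ≥ 0.
Then b_{m+1} = 4b_m − 21 = 4·(5·4^m + 7) − 21 = 20·4^m + 28 − 21 = 5·4^{m+1} + 7.
This completes the inductive step, so b_n = 5·4^n + 7 for all n ≥ 0.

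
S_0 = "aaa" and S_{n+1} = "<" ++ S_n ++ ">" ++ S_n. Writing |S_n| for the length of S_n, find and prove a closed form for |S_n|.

Claim: |S_n| = 5·2^n − 2.

Base case: |S_0| = 3, and 5·2^0 − 2 = 3.
Assume |S_j| = 5·2^j − 2.
Then |S_{j+1}| = 1 + |S_j| + 1 + |S_j| = 2|S_j| + 2 = 2(5·2^j − 2) + 2 = 5·2^{j+1} − 4 + 2 = 5·2^{j+1} − 2.
So the formula holds for j+1, and by induction |S_n| = 5·2^n − 2 for all n ≥ 0.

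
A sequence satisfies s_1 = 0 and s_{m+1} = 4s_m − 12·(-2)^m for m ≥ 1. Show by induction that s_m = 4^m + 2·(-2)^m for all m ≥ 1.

Base case: s_1 = 0, and 4^1 + 2·(-2)^1 = 4 − 4 = 0.
Assume s_r = 4^r + 2·(-2)^r for some r ≥ 1.
Then s_{r+1} = 4s_r − 12·(-2)^r = 4·(4^r + 2·(-2)^r) − 12·(-2)^r = 4^{r+1} + 8·(-2)^r − 12·(-2)^r = 4^{r+1} − 4·(-2)^r = 4^{r+1} + 2·(-2)^{r+1}.
Hence s_m = 4^m + 2·(-2)^m for every m ≥ 1, by induction.

s_m = 4^m + 2·(-2)^m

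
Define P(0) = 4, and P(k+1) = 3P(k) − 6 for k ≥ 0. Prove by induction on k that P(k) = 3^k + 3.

Base case: P(0) = 4, and 3^0 + 3 = 1 + 3 = 4.
Assume P(m) = 3^m + 3 for some m ≥ 0.
Then P(m+1) = 3P(m) − 6 = 3·(3^m + 3) − 6 = 3^{m+1} + 9 − 6 = 3^{m+1} + 3.
So the formula holds for m+1, and by induction P(k) = 3^k + 3 for all k ≥ 0.

P(k) = 3^k + 3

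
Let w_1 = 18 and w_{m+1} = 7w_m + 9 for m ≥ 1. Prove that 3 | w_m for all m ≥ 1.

Base case: w_1 = 18 = 3·6, so 3 | w_1.
Assume 3 | w_k, so w_k = 3t for some integer t.
Then w_{k+1} = 7w_k + 9 = 7·(3t) + 9 = 3(7t + 3), so 3 | w_{k+1}.
By induction, 3 | w_m for all m ≥ 1.

3 | w_m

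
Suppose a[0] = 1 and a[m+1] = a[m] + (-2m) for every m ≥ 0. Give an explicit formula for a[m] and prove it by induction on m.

Claim: a[m] = -m^2 + m + 1.

Base case: a[0] = 1, and -0^2 + 0 + 1 = 1.
Assume a[r] = -r^2 + r + 1.
Then a[r+1] = a[r] + (-2r) = (-r^2 + r + 1) + (-2r) = -r^2 − r + 1,
and -(r+1)^2 + (r+1) + 1 = -r^2 − r + 1.
This completes the inductive step, so a[m] = -m^2 + m + 1 for all m ≥ 0.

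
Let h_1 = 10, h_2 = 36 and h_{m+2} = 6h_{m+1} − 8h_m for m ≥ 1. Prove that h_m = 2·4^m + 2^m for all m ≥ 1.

Base cases: h_1 = 10 and 2·4^1 + 2^1 = 10; h_2 = 36 and 2·4^2 + 2^2 = 36.
Assume h_j = 2·4^j + 2^j for all 1 ≤ j ≤ r, where r ≥ 2.
Then h_{r+1} = 6h_r − 8h_{r−1} = 6·(2·4^r + 2^r) − 8·(2·4^{r−1} + 2^{r−1}) = 2·(6·4 − 8)4^{r−1} + (6·2 − 8)2^{r−1} = 32·4^{r−1} + 4·2^{r−1} = 2·4^{r+1} + 2^{r+1}.
This completes the inductive step, so h_m = 2·4^m + 2^m for all m ≥ 1.

h_m = 2·4^m + 2^m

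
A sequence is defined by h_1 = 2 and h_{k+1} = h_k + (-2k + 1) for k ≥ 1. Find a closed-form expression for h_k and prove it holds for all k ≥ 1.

Claim: h_k = -k^2 + 2k + 1.

Base case: h_1 = 2, and -1^2 + 2·1 + 1 = 2.
Assume h_j = -j^2 + 2j + 1.
Then h_{j+1} = h_j + (-2j + 1) = (-j^2 + 2j + 1) + (-2j + 1) = -j^2 + 2,
and -(j+1)^2 + 2·(j+1) + 1 = -j^2 + 2.
By induction, h_k = -k^2 + 2k + 1 for all k ≥ 1.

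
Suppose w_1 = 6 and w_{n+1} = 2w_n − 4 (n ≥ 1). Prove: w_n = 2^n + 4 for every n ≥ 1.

Base case: w_1 = 6, and 2^1 + 4 = 2 + 4 = 6.
Assume w_j = 2^j + 4 for some j ≥ 1.
Then w_{j+1} = 2w_j − 4 = 2·(2^j + 4) − 4 = 2^{j+1} + 8 − 4 = 2^{j+1} + 4.
So the formula holds for j+1, and by induction w_n = 2^n + 4 for all n ≥ 1.

w_n = 2^n + 4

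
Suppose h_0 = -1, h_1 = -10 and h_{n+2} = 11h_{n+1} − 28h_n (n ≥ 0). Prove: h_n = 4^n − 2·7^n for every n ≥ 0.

Base cases: h_0 = -1 and 4^0 − 2·7^0 = -1; h_1 = -10 and 4^1 − 2·7^1 = -10.
Assume h_i = 4^i − 2·7^i for all 0 ≤ i ≤ j, where j ≥ 1.
Then h_{j+1} = 11h_j − 28h_{j−1} = 11·(4^j − 2·7^j) − 28·(4^{j−1} − 2·7^{j−1}) = (11·4 − 28)4^{j−1} − 2·(11·7 − 28)7^{j−1} = 16·4^{j−1} − 98·7^{j−1} = 4^{j+1} − 2·7^{j+1}.
Hence h_n = 4^n − 2·7^n for every n ≥ 0, by strong induction.

h_n = 4^n − 2·7^n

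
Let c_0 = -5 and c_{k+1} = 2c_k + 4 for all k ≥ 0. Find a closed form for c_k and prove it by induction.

Claim: c_k = -2^k − 4.

Base case: c_0 = -5, and -2^0 − 4 = -1 − 4 = -5.
Assume c_m = -2^m − 4 for some m ≥ 0.
Then c_{m+1} = 2c_m + 4 = 2·(-2^m − 4) + 4 = -2^{m+1} − 8 + 4 = -2^{m+1} − 4.
So the formula holds for m+1, and by induction c_k = -2^k − 4 for all k ≥ 0.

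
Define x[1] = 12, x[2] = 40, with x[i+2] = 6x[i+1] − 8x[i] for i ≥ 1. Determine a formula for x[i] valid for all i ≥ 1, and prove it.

Claim: x[i] = 2·4^i + 2·2^i.

Base cases: x[1] = 12 and 2·4^1 + 2·2^1 = 12; x[2] = 40 and 2·4^2 + 2·2^2 = 40.
Assume x[t] = 2·4^t + 2·2^t for all 1 ≤ t ≤ j, where j ≥ 2.
Then x[j+1] = 6x[j] − 8x[j−1] = 6·(2·4^j + 2·2^j) − 8·(2·4^{j−1} + 2·2^{j−1}) = 2·(6·4 − 8)4^{j−1} + 2·(6·2 − 8)2^{j−1} = 32·4^{j−1} + 8·2^{j−1} = 2·4^{j+1} + 2·2^{j+1}.
Hence x[i] = 2·4^i + 2·2^i for every i ≥ 1, by strong induction.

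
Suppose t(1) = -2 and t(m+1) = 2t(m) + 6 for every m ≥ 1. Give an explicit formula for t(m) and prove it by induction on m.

Claim: t(m) = 2^{m+1} − 6.

Base case: t(1) = -2, and 2^{1+1} − 6 = 4 − 6 = -2.
Assume t(j) = 2^{j+1} − 6 for some j ≥ 1.
Then t(j+1) = 2t(j) + 6 = 2·(2^{j+1} − 6) + 6 = 2^{j+2} − 12 + 6 = 2^{j+2} − 6.
So the formula holds for j+1, and by induction t(m) = 2^{m+1} − 6 for all m ≥ 1.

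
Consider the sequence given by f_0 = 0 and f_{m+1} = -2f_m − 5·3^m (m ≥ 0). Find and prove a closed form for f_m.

Claim: f_m = (-2)^m − 3^m.

Base case: f_0 = 0, and (-2)^0 − 3^0 = 1 − 1 = 0.
Assume f_k = (-2)^k − 3^k for some k ≥ 0.
Then f_{k+1} = -2f_k − 5·3^k = -2·((-2)^k − 3^k) − 5·3^k = (-2)^{k+1} + 2·3^k − 5·3^k = (-2)^{k+1} − 3·3^k = (-2)^{k+1} − 3^{k+1}.
This completes the inductive step, so f_m = (-2)^m − 3^m for all m ≥ 0.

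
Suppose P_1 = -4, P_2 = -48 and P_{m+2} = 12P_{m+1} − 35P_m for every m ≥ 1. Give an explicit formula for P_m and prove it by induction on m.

Claim: P_m = 2·5^m − 2·7^m.

Base cases: P_1 = -4 and 2·5^1 − 2·7^1 = -4; P_2 = -48 and 2·5^2 − 2·7^2 = -48.
Assume P_i = 2·5^i − 2·7^i for all 1 ≤ i ≤ j, where j ≥ 2.
Then P_{j+1} = 12P_j − 35P_{j−1} = 12·(2·5^j − 2·7^j) − 35·(2·5^{j−1} − 2·7^{j−1}) = 2·(12·5 − 35)5^{j−1} − 2·(12·7 − 35)7^{j−1} = 50·5^{j−1} − 98·7^{j−1} = 2·5^{j+1} − 2·7^{j+1}.
So the formula holds for j+1, and by strong induction P_m = 2·5^m − 2·7^m for all m ≥ 1.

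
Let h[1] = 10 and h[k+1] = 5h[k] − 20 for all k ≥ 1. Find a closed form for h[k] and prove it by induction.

Claim: h[k] = 5^k + 5.

Base case: h[1] = 10, and 5^1 + 5 = 5 + 5 = 10.
Assume h[m] = 5^m + 5 for some m ≥ 1.
Then h[m+1] = 5h[m] − 20 = 5·(5^m + 5) − 20 = 5^{m+1} + 25 − 20 = 5^{m+1} + 5.
Hence h[k] = 5^k + 5 for every k ≥ 1, by induction.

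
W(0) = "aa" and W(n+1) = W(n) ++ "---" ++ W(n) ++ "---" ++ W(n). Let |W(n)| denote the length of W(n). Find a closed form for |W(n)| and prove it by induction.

Claim: |W(n)| = 5·3^n − 3.

Base case: |W(0)| = 2, and 5·3^0 − 3 = 2.
Assume |W(k)| = 5·3^k − 3.
Then |W(k+1)| = 3|W(k)| + 6 = 3(5·3^k − 3) + 6 = 5·3^{k+1} − 9 + 6 = 5·3^{k+1} − 3.
This completes the inductive step, so |W(n)| = 5·3^n − 3 for all n ≥ 0.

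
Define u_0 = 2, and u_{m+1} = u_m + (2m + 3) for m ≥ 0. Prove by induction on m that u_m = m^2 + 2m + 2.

Base case: u_0 = 2, and 0^2 + 2·0 + 2 = 2.
Assume u_r = r^2 + 2r + 2.
Then u_{r+1} = u_r + (2r + 3) = (r^2 + 2r + 2) + (2r + 3) = r^2 + 4r + 5,
and (r+1)^2 + 2·(r+1) + 2 = r^2 + 4r + 5.
This completes the inductive step, so u_m = m^2 + 2m + 2 for all m ≥ 0.

u_m = m^2 + 2m + 2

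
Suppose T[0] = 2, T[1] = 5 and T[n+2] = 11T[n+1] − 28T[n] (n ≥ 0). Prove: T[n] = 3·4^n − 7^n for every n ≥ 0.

Base cases: T[0] = 2 and 3·4^0 − 7^0 = 2; T[1] = 5 and 3·4^1 − 7^1 = 5.
Assume T[j] = 3·4^j − 7^j for all 0 ≤ j ≤ m, where m ≥ 1.
Then T[m+1] = 11T[m] − 28T[m−1] = 11·(3·4^m − 7^m) − 28·(3·4^{m−1} − 7^{m−1}) = 3·(11·4 − 28)4^{m−1} − (11·7 − 28)7^{m−1} = 48·4^{m−1} − 49·7^{m−1} = 3·4^{m+1} − 7^{m+1}.
So the formula holds for m+1, and by strong induction T[n] = 3·4^n − 7^n for all n ≥ 0.

T[n] = 3·4^n − 7^n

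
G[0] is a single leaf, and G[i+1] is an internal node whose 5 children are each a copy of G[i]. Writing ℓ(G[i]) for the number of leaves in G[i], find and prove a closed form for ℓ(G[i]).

Claim: ℓ(G[i]) = 5^i.

Base case: ℓ(G[0]) = 1, and 5^0 = 1.
Assume ℓ(G[m]) = 5^m.
Then ℓ(G[m+1]) = 5·ℓ(G[m]) = 5·5^m = 5^{m+1}.
So the formula holds for m+1, and by induction ℓ(G[i]) = 5^i for all i ≥ 0.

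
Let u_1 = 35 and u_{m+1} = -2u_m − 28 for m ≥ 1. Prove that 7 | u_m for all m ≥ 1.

Base case: u_1 = 35 = 7·5, so 7 | u_1.
Assume 7 | u_k, so u_k = 7t for some integer t.
Then u_{k+1} = -2u_k − 28 = -2·(7t) − 28 = 7(-2t − 4), so 7 | u_{k+1}.
By induction, 7 | u_m for all m ≥ 1.

7 | u_m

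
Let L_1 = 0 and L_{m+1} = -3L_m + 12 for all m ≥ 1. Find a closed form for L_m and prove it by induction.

Claim: L_m = (-3)^m + 3.

Base case: L_1 = 0, and (-3)^1 + 3 = -3 + 3 = 0.
Assume L_r = (-3)^r + 3 for some r ≥ 1.
Then L_{r+1} = -3L_r + 12 = -3·((-3)^r + 3) + 12 = -3·(-3)^r − 9 + 12 = (-3)^{r+1} + 3.
So the formula holds for r+1, and by induction L_m = (-3)^m + 3 for all m ≥ 1.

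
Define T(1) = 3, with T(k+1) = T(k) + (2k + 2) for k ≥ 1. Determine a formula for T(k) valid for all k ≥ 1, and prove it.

Claim: T(k) = k^2 + k + 1.

Base case: T(1) = 3, and 1^2 + 1 + 1 = 3.
Assume T(m) = m^2 + m + 1.
Then T(m+1) = T(m) + (2m + 2) = (m^2 + m + 1) + (2m + 2) = m^2 + 3m + 3,
and (m+1)^2 + (m+1) + 1 = m^2 + 3m + 3.
This completes the inductive step, so T(k) = k^2 + k + 1 for all k ≥ 1.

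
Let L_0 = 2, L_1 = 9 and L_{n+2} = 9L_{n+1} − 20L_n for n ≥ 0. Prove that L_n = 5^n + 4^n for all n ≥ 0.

Base cases: L_0 = 2 and 5^0 + 4^0 = 2; L_1 = 9 and 5^1 + 4^1 = 9.
Assume L_i = 5^i + 4^i for all 0 ≤ i ≤ j, where j ≥ 1.
Then L_{j+1} = 9L_j − 20L_{j−1} = 9·(5^j + 4^j) − 20·(5^{j−1} + 4^{j−1}) = (9·5 − 20)5^{j−1} + (9·4 − 20)4^{j−1} = 25·5^{j−1} + 16·4^{j−1} = 5^{j+1} + 4^{j+1}.
Hence L_n = 5^n + 4^n for every n ≥ 0, by strong induction.

L_n = 5^n + 4^n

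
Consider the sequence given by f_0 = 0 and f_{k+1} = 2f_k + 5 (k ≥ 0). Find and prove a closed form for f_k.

Claim: f_k = 5·2^k − 5.

Base case: f_0 = 0, and 5·2^0 − 5 = 5 − 5 = 0.
Assume f_j = 5·2^j − 5 for some j ≥ 0.
Then f_{j+1} = 2f_j + 5 = 2·(5·2^j − 5) + 5 = 10·2^j − 10 + 5 = 5·2^{j+1} − 5.
So the formula holds for j+1, and by induction f_k = 5·2^k − 5 for all k ≥ 0.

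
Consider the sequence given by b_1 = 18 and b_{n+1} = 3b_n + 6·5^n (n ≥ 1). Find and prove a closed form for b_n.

Claim: b_n = 3^n + 3·5^n.

Base case: b_1 = 18, and 3^1 + 3·5^1 = 3 + 15 = 18.
Assume b_j = 3^j + 3·5^j for some j ≥ 1.
Then b_{j+1} = 3b_j + 6·5^j = 3·(3^j + 3·5^j) + 6·5^j = 3^{j+1} + 9·5^j + 6·5^j = 3^{j+1} + 15·5^j = 3^{j+1} + 3·5^{j+1}.
So the formula holds for j+1, and by induction b_n = 3^n + 3·5^n for all n ≥ 1.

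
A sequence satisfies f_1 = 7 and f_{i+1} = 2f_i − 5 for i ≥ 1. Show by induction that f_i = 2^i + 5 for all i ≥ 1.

Base case: f_1 = 7, and 2^1 + 5 = 2 + 5 = 7.
Assume f_r = 2^r + 5 for some r ≥ 1.
Then f_{r+1} = 2f_r − 5 = 2·(2^r + 5) − 5 = 2^{r+1} + 10 − 5 = 2^{r+1} + 5.
By induction, f_i = 2^i + 5 for all i ≥ 1.

f_i = 2^i + 5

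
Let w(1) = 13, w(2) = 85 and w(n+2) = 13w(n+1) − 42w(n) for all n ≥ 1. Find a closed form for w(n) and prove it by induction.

Claim: w(n) = 7^n + 6^n.

Base cases: w(1) = 13 and 7^1 + 6^1 = 13; w(2) = 85 and 7^2 + 6^2 = 85.
Assume w(j) = 7^j + 6^j for all 1 ≤ j ≤ m, where m ≥ 2.
Then w(m+1) = 13w(m) − 42w(m−1) = 13·(7^m + 6^m) − 42·(7^{m−1} + 6^{m−1}) = (13·7 − 42)7^{m−1} + (13·6 − 42)6^{m−1} = 49·7^{m−1} + 36·6^{m−1} = 7^{m+1} + 6^{m+1}.
This completes the inductive step, so w(n) = 7^n + 6^n for all n ≥ 1.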